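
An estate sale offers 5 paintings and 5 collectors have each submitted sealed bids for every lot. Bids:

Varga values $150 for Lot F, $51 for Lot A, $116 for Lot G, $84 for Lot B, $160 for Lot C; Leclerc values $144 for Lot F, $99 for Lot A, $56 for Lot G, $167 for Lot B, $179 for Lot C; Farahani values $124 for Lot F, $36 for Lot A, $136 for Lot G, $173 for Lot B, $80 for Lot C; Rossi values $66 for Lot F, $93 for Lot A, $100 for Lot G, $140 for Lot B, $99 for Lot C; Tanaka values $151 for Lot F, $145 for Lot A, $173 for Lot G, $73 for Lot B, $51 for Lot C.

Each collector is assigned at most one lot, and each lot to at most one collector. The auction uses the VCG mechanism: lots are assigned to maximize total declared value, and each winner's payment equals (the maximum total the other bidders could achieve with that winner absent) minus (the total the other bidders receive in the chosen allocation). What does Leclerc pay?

Efficient allocation: Varga→Lot F ($150), Leclerc→Lot C ($179), Farahani→Lot B ($173), Rossi→Lot A ($93), Tanaka→Lot G ($173); total welfare W = $768.
Leclerc receives Lot C at value $179, so the others get W − 179 = $589.
Without Leclerc: best allocation of the remaining 4 bidders over all 5 lots is Varga→Lot C ($160), Farahani→Lot B ($173), Rossi→Lot A ($93), Tanaka→Lot G ($173), total $599.
VCG payment = (others' best without Leclerc) − (others' welfare with Leclerc) = 599 − 589 = $10.

Leclerc pays $10.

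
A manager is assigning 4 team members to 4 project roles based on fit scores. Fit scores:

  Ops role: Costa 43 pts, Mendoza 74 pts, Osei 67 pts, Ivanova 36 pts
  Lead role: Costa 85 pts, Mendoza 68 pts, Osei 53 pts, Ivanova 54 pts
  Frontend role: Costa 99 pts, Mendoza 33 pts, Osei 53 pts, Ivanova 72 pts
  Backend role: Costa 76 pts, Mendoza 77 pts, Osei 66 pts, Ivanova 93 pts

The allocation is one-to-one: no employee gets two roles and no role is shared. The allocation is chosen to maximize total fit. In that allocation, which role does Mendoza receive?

Mendoza receives Lead role.

Optimal: Costa→Frontend role (99 pts), Mendoza→Lead role (68 pts), Osei→Ops role (67 pts), Ivanova→Backend role (93 pts) — total 99+68+67+93 = 327 pts.
Max-entry greedy (repeatedly take the single best remaining cell) gives 319 pts, worse by 8.
Swapping Costa↔Ivanova (Costa→Backend role 76 pts, Ivanova→Frontend role 72 pts) loses 44.
Every other assignment is strictly worse.
Mendoza's own top role is Backend role (77 pts), but forcing Mendoza→Backend role and reassigning the rest optimally gives only 301 pts — worse by 26.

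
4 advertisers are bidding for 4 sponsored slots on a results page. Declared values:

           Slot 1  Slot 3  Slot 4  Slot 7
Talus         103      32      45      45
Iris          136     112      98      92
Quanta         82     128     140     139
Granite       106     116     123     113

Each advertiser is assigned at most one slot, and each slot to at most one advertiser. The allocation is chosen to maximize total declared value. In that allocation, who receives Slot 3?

Optimal: Talus→Slot 1 ($103), Iris→Slot 3 ($112), Quanta→Slot 7 ($139), Granite→Slot 4 ($123) — total 103+112+139+123 = $477.
Every other assignment is strictly worse.
Iris's own top slot is Slot 1 ($136), but forcing Iris→Slot 1 and reassigning the rest optimally gives only $437 — worse by 40.

Iris receives Slot 3.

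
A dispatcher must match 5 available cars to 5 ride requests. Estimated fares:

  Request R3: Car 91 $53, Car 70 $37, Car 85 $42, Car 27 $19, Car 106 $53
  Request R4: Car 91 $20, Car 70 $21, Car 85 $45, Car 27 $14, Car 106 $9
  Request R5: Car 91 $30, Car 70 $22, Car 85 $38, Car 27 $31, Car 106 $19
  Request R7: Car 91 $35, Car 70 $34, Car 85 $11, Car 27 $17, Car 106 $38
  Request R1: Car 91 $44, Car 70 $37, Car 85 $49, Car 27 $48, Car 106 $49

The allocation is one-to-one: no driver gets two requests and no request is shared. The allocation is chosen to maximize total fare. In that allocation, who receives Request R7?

Optimal: Car 91→Request R3 ($53), Car 70→Request R7 ($34), Car 85→Request R4 ($45), Car 27→Request R5 ($31), Car 106→Request R1 ($49) — total 53+34+45+31+49 = $212.
Next-best assignment: Car 91→Request R5, Car 70→Request R7, Car 85→Request R4, Car 27→Request R1, Car 106→Request R3 = $210.
Swapping Car 85↔Car 70 (Car 85→Request R7 $11, Car 70→Request R4 $21) loses 47.
No other one-to-one assignment exceeds $212.
Car 70's own top request is Request R3 ($37), but forcing Car 70→Request R3 and reassigning the rest optimally gives only $198 — worse by 14.

Car 70 receives Request R7.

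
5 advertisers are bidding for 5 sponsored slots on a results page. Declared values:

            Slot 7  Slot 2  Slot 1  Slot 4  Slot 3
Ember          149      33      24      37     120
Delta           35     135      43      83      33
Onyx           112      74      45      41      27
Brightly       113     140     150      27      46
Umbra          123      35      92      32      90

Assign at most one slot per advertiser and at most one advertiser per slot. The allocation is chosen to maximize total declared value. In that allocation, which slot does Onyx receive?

This is the linear assignment problem.
Optimal: Ember→Slot 3 ($120), Delta→Slot 2 ($135), Onyx→Slot 4 ($41), Brightly→Slot 1 ($150), Umbra→Slot 7 ($123) — total 120+135+41+150+123 = $569.
Row-greedy (each advertiser in turn takes its best remaining slot) gives $407, worse by 162.
Every other assignment is strictly worse.
Onyx's own top slot is Slot 7 ($112), but forcing Onyx→Slot 7 and reassigning the rest optimally gives only $549 — worse by 20.

Onyx receives Slot 4.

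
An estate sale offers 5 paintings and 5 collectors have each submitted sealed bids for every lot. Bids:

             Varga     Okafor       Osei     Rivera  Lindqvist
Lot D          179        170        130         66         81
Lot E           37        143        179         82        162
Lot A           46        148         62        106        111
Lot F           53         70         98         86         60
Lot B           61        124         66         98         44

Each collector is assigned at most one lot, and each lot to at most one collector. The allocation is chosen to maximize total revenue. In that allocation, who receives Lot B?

Optimal: Varga→Lot D ($179), Okafor→Lot A ($148), Osei→Lot F ($98), Rivera→Lot B ($98), Lindqvist→Lot E ($162) — total 179+148+98+98+162 = $685.
Swapping Lindqvist↔Varga (Lindqvist→Lot D $81, Varga→Lot E $37) loses 223.
Every other assignment is strictly worse.
Rivera's own top lot is Lot A ($106), but forcing Rivera→Lot A and reassigning the rest optimally gives only $669 — worse by 16.

Rivera receives Lot B.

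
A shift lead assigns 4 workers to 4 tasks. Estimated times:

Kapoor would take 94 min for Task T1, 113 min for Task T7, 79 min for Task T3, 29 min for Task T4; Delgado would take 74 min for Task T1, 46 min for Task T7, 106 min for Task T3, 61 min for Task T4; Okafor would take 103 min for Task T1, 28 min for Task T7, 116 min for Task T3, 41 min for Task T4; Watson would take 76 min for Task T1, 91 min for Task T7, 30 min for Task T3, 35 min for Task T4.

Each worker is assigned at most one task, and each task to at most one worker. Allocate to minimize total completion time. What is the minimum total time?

Treat this as an assignment problem: match each worker to one task.
Optimal: Kapoor→Task T4 (29 min), Delgado→Task T1 (74 min), Okafor→Task T7 (28 min), Watson→Task T3 (30 min) — total 29+74+28+30 = 161 min.
Row-greedy (each worker in turn takes its cheapest remaining task) gives 208 min, worse by 47.
Next-best assignment: Kapoor→Task T4, Delgado→Task T7, Okafor→Task T1, Watson→Task T3 = 208 min.

Minimum total: 161 min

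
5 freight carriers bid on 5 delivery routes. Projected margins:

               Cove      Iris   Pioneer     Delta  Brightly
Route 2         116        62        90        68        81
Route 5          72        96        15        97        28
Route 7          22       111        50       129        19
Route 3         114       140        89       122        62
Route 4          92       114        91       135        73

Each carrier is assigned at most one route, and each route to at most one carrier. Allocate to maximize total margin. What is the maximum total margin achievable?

Optimal: Cove→Route 5 ($72k), Iris→Route 3 ($140k), Pioneer→Route 4 ($91k), Delta→Route 7 ($129k), Brightly→Route 2 ($81k) — total 72+140+91+129+81 = $513k.
Swapping Delta↔Pioneer (Delta→Route 4 $135k, Pioneer→Route 7 $50k) loses 35.
No other one-to-one assignment exceeds $513k.

Maximum total: $513k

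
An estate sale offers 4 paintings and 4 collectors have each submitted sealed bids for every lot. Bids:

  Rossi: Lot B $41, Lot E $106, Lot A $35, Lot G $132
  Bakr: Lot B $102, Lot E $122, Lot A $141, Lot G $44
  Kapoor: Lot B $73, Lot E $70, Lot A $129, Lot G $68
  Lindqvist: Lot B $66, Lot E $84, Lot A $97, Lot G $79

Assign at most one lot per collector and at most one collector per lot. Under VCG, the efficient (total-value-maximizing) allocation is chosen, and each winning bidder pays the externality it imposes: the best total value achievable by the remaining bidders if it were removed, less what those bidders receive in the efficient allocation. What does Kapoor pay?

Efficient allocation: Rossi→Lot G ($132), Bakr→Lot E ($122), Kapoor→Lot A ($129), Lindqvist→Lot B ($66); total welfare W = $449.
Kapoor receives Lot A at value $129, so the others get W − 129 = $320.
Without Kapoor: best allocation of the remaining 3 bidders over all 4 lots is Rossi→Lot G ($132), Bakr→Lot A ($141), Lindqvist→Lot E ($84), total $357.
VCG payment = (others' best without Kapoor) − (others' welfare with Kapoor) = 357 − 320 = $37.

Kapoor pays $37.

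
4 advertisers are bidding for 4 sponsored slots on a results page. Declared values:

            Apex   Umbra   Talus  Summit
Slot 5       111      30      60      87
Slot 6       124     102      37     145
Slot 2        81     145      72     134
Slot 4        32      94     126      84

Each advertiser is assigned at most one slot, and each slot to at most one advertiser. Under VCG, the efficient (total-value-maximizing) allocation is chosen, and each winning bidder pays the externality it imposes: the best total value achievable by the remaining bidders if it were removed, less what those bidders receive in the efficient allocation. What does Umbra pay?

Efficient allocation: Apex→Slot 5 ($111), Umbra→Slot 2 ($145), Talus→Slot 4 ($126), Summit→Slot 6 ($145); total welfare W = $527.
Umbra receives Slot 2 at value $145, so the others get W − 145 = $382.
Without Umbra: best allocation of the remaining 3 bidders over all 4 slots is Apex→Slot 6 ($124), Talus→Slot 4 ($126), Summit→Slot 2 ($134), total $384.
VCG payment = (others' best without Umbra) − (others' welfare with Umbra) = 384 − 382 = $2.

Umbra pays $2.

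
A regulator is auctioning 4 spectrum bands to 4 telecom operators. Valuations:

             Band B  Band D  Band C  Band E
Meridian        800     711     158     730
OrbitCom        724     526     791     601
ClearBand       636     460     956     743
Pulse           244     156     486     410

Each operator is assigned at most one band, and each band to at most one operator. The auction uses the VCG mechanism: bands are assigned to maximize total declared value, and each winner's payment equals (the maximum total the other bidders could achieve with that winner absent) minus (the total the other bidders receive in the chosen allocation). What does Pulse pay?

Efficient allocation: Meridian→Band D ($711M), OrbitCom→Band B ($724M), ClearBand→Band C ($956M), Pulse→Band E ($410M); total welfare W = $2801M.
Pulse receives Band E at value $410M, so the others get W − 410 = $2391M.
Without Pulse: best allocation of the remaining 3 bidders over all 4 bands is Meridian→Band E ($730M), OrbitCom→Band B ($724M), ClearBand→Band C ($956M), total $2410M.
VCG payment = (others' best without Pulse) − (others' welfare with Pulse) = 2410 − 2391 = $19M.

Pulse pays $19M.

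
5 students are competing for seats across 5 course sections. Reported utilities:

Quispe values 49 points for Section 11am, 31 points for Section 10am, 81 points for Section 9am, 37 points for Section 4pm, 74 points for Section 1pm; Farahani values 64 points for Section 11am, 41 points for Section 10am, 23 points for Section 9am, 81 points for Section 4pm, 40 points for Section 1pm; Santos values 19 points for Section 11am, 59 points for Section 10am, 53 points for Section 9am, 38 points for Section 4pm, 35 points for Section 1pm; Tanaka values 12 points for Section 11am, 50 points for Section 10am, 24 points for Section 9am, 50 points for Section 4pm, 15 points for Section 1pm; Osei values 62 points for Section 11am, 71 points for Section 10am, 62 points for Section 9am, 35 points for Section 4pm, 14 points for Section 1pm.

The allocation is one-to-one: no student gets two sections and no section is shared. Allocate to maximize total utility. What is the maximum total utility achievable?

Treat this as an assignment problem: match each student to one section.
Optimal: Quispe→Section 1pm (74 points), Farahani→Section 4pm (81 points), Santos→Section 9am (53 points), Tanaka→Section 10am (50 points), Osei→Section 11am (62 points) — total 74+81+53+50+62 = 320 points.
Next-best assignment: Quispe→Section 1pm, Farahani→Section 11am, Santos→Section 9am, Tanaka→Section 4pm, Osei→Section 10am = 312 points.
Swapping Santos↔Quispe (Santos→Section 1pm 35 points, Quispe→Section 9am 81 points) loses 11.
Checked against all permutations: 320 points is optimal.

Max total: 320 points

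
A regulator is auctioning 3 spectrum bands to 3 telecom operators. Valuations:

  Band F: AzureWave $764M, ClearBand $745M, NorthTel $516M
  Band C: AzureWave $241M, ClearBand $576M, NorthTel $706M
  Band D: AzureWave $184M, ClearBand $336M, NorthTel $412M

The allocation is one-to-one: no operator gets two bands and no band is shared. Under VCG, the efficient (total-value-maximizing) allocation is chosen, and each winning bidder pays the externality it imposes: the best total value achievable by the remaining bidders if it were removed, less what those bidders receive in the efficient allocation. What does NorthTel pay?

NorthTel pays $240M.

Efficient allocation: AzureWave→Band F ($764M), ClearBand→Band D ($336M), NorthTel→Band C ($706M); total welfare W = $1806M.
NorthTel receives Band C at value $706M, so the others get W − 706 = $1100M.
Without NorthTel: best allocation of the remaining 2 bidders over all 3 bands is AzureWave→Band F ($764M), ClearBand→Band C ($576M), total $1340M.
VCG payment = (others' best without NorthTel) − (others' welfare with NorthTel) = 1340 − 1100 = $240M.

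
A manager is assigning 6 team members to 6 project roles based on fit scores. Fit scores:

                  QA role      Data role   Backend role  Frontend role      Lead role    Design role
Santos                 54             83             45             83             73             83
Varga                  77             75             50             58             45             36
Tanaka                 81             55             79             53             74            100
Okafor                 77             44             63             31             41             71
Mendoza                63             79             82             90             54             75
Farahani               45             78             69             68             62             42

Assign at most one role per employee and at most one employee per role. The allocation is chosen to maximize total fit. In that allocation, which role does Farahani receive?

Farahani receives Backend role.

Optimal: Santos→Lead role (73 pts), Varga→Data role (75 pts), Tanaka→Design role (100 pts), Okafor→QA role (77 pts), Mendoza→Frontend role (90 pts), Farahani→Backend role (69 pts) — total 73+75+100+77+90+69 = 484 pts.
Row-greedy (each employee in turn takes its best remaining role) gives 475 pts, worse by 9.
Next-best assignment: Santos→Lead role, Varga→QA role, Tanaka→Design role, Okafor→Backend role, Mendoza→Frontend role, Farahani→Data role = 481 pts.
Farahani's own top role is Data role (78 pts), but forcing Farahani→Data role and reassigning the rest optimally gives only 481 pts — worse by 3.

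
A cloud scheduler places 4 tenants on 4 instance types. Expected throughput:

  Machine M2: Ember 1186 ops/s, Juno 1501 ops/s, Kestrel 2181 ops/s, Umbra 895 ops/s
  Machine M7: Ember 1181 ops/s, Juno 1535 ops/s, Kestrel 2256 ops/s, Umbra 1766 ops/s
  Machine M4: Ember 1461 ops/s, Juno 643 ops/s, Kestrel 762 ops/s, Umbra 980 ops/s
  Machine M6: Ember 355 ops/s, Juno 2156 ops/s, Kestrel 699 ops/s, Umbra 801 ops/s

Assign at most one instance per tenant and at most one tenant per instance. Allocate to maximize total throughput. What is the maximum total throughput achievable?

Maximum total: 7564 ops/s

This is the linear assignment problem.
Optimal: Ember→Machine M4 (1461 ops/s), Juno→Machine M6 (2156 ops/s), Kestrel→Machine M2 (2181 ops/s), Umbra→Machine M7 (1766 ops/s) — total 1461+2156+2181+1766 = 7564 ops/s.
Row-greedy (each tenant in turn takes its best remaining instance) gives 6768 ops/s, worse by 796.
Checked against all permutations: 7564 ops/s is optimal.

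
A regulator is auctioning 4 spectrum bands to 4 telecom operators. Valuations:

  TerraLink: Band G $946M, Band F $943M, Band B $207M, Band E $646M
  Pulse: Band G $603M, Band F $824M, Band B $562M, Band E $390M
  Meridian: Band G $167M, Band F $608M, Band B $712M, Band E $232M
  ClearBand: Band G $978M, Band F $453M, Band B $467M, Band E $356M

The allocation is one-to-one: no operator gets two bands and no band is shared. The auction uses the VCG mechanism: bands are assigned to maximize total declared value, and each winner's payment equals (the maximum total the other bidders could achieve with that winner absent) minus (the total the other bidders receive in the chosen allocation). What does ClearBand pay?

Efficient allocation: TerraLink→Band E ($646M), Pulse→Band F ($824M), Meridian→Band B ($712M), ClearBand→Band G ($978M); total welfare W = $3160M.
ClearBand receives Band G at value $978M, so the others get W − 978 = $2182M.
Without ClearBand: best allocation of the remaining 3 bidders over all 4 bands is TerraLink→Band G ($946M), Pulse→Band F ($824M), Meridian→Band B ($712M), total $2482M.
VCG payment = (others' best without ClearBand) − (others' welfare with ClearBand) = 2482 − 2182 = $300M.

ClearBand pays $300M.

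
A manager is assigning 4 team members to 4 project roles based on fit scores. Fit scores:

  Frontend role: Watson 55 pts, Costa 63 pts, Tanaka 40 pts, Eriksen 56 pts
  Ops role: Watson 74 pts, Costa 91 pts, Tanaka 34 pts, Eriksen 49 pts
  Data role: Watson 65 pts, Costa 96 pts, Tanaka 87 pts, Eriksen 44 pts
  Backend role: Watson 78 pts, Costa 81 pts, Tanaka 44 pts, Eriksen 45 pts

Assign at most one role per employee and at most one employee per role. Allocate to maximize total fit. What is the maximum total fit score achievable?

Optimal: Watson→Backend role (78 pts), Costa→Ops role (91 pts), Tanaka→Data role (87 pts), Eriksen→Frontend role (56 pts) — total 78+91+87+56 = 312 pts.
Next-best assignment: Watson→Ops role, Costa→Backend role, Tanaka→Data role, Eriksen→Frontend role = 298 pts.
Swapping Costa↔Tanaka (Costa→Data role 96 pts, Tanaka→Ops role 34 pts) loses 48.
No other one-to-one assignment exceeds 312 pts.

Max total: 312 pts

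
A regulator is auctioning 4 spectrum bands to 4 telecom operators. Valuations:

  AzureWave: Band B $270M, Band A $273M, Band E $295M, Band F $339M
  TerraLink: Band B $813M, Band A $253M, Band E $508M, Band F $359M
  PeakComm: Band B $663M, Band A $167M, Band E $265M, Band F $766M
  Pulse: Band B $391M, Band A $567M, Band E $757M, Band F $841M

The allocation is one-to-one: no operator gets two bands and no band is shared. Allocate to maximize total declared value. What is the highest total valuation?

Maximum total: $2609M

Optimal: AzureWave→Band A ($273M), TerraLink→Band B ($813M), PeakComm→Band F ($766M), Pulse→Band E ($757M) — total 273+813+766+757 = $2609M.
Row-greedy (each operator in turn takes its best remaining band) gives $1984M, worse by 625.
Next-best assignment: AzureWave→Band E, TerraLink→Band B, PeakComm→Band F, Pulse→Band A = $2441M.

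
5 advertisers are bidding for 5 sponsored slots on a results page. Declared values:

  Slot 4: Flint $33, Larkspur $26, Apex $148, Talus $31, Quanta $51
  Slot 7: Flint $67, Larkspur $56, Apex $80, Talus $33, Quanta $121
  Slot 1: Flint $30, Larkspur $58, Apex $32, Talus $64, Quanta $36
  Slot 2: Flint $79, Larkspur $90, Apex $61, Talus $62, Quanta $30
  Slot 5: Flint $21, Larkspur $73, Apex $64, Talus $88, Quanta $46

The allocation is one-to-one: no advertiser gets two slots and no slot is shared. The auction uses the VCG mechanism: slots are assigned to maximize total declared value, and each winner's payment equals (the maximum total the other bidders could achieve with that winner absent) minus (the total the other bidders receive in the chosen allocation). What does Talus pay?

Efficient allocation: Flint→Slot 2 ($79), Larkspur→Slot 1 ($58), Apex→Slot 4 ($148), Talus→Slot 5 ($88), Quanta→Slot 7 ($121); total welfare W = $494.
Talus receives Slot 5 at value $88, so the others get W − 88 = $406.
Without Talus: best allocation of the remaining 4 bidders over all 5 slots is Flint→Slot 2 ($79), Larkspur→Slot 5 ($73), Apex→Slot 4 ($148), Quanta→Slot 7 ($121), total $421.
VCG payment = (others' best without Talus) − (others' welfare with Talus) = 421 − 406 = $15.

Talus pays $15.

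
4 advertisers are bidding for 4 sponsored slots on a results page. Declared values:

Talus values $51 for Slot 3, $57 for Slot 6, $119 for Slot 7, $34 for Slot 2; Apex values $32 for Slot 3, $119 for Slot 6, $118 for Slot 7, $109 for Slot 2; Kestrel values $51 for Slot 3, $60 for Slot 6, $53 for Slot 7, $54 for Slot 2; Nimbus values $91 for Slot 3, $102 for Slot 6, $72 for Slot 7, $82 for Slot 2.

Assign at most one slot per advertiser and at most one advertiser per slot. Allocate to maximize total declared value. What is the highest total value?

Max total: $383

Optimal: Talus→Slot 7 ($119), Apex→Slot 6 ($119), Kestrel→Slot 2 ($54), Nimbus→Slot 3 ($91) — total 119+119+54+91 = $383.
Next-best assignment: Talus→Slot 7, Apex→Slot 2, Kestrel→Slot 3, Nimbus→Slot 6 = $381.
Swapping Talus↔Kestrel (Talus→Slot 2 $34, Kestrel→Slot 7 $53) loses 86.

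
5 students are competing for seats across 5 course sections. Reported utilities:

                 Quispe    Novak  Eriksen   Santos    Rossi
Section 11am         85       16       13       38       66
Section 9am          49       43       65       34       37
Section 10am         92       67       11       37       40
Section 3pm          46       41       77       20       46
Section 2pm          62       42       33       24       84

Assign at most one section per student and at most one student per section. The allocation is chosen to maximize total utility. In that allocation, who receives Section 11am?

Quispe receives Section 11am.

Optimal: Quispe→Section 11am (85 points), Novak→Section 10am (67 points), Eriksen→Section 3pm (77 points), Santos→Section 9am (34 points), Rossi→Section 2pm (84 points) — total 85+67+77+34+84 = 347 points.
Max-entry greedy (repeatedly take the single best remaining cell) gives 334 points, worse by 13.
Next-best assignment: Quispe→Section 10am, Novak→Section 9am, Eriksen→Section 3pm, Santos→Section 11am, Rossi→Section 2pm = 334 points.
Quispe's own top section is Section 10am (92 points), but forcing Quispe→Section 10am and reassigning the rest optimally gives only 334 points — worse by 13.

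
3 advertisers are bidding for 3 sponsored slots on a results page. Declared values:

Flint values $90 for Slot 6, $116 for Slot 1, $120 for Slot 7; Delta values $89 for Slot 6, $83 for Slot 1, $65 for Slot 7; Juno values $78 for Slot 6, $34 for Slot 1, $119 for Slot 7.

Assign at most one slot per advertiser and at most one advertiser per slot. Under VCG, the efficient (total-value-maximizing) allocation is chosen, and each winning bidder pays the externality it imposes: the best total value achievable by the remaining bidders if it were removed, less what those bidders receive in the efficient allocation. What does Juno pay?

Efficient allocation: Flint→Slot 1 ($116), Delta→Slot 6 ($89), Juno→Slot 7 ($119); total welfare W = $324.
Juno receives Slot 7 at value $119, so the others get W − 119 = $205.
Without Juno: best allocation of the remaining 2 bidders over all 3 slots is Flint→Slot 7 ($120), Delta→Slot 6 ($89), total $209.
VCG payment = (others' best without Juno) − (others' welfare with Juno) = 209 − 205 = $4.

Juno pays $4.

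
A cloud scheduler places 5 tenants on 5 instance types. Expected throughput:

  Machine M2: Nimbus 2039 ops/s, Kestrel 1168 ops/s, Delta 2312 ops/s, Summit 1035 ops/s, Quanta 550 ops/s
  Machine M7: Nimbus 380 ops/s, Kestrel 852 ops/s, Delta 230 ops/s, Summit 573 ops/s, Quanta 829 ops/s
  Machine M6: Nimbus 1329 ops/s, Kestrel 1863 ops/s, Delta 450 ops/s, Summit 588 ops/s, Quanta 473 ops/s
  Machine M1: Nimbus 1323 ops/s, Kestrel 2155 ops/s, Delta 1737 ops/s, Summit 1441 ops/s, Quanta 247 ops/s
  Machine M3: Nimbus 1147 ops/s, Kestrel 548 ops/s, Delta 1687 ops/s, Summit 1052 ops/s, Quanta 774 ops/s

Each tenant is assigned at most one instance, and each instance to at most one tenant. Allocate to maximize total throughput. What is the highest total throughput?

Maximum total: 7859 ops/s

This is a one-to-one assignment (maximum-weight bipartite matching).
Optimal: Nimbus→Machine M2 (2039 ops/s), Kestrel→Machine M6 (1863 ops/s), Delta→Machine M3 (1687 ops/s), Summit→Machine M1 (1441 ops/s), Quanta→Machine M7 (829 ops/s) — total 2039+1863+1687+1441+829 = 7859 ops/s.
Max-entry greedy (repeatedly take the single best remaining cell) gives 7677 ops/s, worse by 182.
Next-best assignment: Nimbus→Machine M6, Kestrel→Machine M1, Delta→Machine M2, Summit→Machine M3, Quanta→Machine M7 = 7677 ops/s.
Swapping Summit↔Nimbus (Summit→Machine M2 1035 ops/s, Nimbus→Machine M1 1323 ops/s) loses 1122.
Every other assignment is strictly worse.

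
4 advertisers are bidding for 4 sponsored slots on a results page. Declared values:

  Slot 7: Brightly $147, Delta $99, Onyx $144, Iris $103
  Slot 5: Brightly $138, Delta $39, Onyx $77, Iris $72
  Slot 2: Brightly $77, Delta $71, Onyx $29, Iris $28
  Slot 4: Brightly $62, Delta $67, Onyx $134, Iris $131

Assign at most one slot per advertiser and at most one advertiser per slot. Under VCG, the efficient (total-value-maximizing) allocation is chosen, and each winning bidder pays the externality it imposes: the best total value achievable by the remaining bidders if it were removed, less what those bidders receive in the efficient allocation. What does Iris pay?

Efficient allocation: Brightly→Slot 5 ($138), Delta→Slot 2 ($71), Onyx→Slot 7 ($144), Iris→Slot 4 ($131); total welfare W = $484.
Iris receives Slot 4 at value $131, so the others get W − 131 = $353.
Without Iris: best allocation of the remaining 3 bidders over all 4 slots is Brightly→Slot 5 ($138), Delta→Slot 7 ($99), Onyx→Slot 4 ($134), total $371.
VCG payment = (others' best without Iris) − (others' welfare with Iris) = 371 − 353 = $18.

Iris pays $18.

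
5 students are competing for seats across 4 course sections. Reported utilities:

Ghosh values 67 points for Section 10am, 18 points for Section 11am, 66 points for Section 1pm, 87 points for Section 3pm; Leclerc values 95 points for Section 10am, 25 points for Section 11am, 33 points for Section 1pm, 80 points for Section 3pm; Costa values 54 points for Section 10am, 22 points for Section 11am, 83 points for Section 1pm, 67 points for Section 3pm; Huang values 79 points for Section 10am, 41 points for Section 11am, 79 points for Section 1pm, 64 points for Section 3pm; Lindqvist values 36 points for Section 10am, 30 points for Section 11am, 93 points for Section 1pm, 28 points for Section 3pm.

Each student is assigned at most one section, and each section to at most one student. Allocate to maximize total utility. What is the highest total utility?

Maximum total: 316 points

Optimal: Leclerc→Section 10am (95 points), Huang→Section 11am (41 points), Lindqvist→Section 1pm (93 points), Ghosh→Section 3pm (87 points) — total 95+41+93+87 = 316 points.
Row-greedy (each student in turn takes its best remaining section) gives 306 points, worse by 10.
Next-best assignment: Leclerc→Section 10am, Huang→Section 11am, Costa→Section 1pm, Ghosh→Section 3pm = 306 points.
Every other assignment is strictly worse.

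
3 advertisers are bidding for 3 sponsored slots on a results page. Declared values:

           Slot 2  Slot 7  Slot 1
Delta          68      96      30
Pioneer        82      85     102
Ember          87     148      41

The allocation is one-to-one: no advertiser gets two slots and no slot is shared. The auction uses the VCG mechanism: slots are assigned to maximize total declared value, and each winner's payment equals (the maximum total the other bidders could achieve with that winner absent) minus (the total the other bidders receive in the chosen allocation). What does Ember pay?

Efficient allocation: Delta→Slot 2 ($68), Pioneer→Slot 1 ($102), Ember→Slot 7 ($148); total welfare W = $318.
Ember receives Slot 7 at value $148, so the others get W − 148 = $170.
Without Ember: best allocation of the remaining 2 bidders over all 3 slots is Delta→Slot 7 ($96), Pioneer→Slot 1 ($102), total $198.
VCG payment = (others' best without Ember) − (others' welfare with Ember) = 198 − 170 = $28.

Ember pays $28.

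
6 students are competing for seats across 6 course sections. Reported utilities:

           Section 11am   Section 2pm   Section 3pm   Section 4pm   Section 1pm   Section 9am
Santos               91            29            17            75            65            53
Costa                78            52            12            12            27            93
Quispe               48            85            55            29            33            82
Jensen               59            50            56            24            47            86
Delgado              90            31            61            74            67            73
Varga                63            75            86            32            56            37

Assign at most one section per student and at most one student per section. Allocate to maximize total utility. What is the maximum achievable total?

This is a one-to-one assignment (maximum-weight bipartite matching).
Optimal: Santos→Section 4pm (75 points), Costa→Section 11am (78 points), Quispe→Section 2pm (85 points), Jensen→Section 9am (86 points), Delgado→Section 1pm (67 points), Varga→Section 3pm (86 points) — total 75+78+85+86+67+86 = 477 points.
Column-greedy (each section in turn goes to its best remaining student) gives 476 points, worse by 1.
Next-best assignment: Santos→Section 11am, Costa→Section 9am, Quispe→Section 2pm, Jensen→Section 1pm, Delgado→Section 4pm, Varga→Section 3pm = 476 points.

Maximum total: 477 points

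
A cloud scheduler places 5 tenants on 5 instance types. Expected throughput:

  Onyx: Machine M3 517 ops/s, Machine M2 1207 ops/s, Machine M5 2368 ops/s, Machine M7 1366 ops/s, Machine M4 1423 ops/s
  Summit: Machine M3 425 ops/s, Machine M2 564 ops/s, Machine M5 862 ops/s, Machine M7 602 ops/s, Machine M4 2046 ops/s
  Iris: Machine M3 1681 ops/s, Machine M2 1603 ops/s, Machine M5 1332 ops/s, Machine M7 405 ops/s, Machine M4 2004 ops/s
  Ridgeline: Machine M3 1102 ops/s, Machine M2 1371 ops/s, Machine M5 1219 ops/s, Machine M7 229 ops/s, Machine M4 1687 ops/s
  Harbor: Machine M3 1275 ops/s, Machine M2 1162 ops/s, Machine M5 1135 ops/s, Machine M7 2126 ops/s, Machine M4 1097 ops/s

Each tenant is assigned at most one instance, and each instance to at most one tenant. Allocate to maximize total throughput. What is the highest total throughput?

Max total: 9592 ops/s

Optimal: Onyx→Machine M5 (2368 ops/s), Summit→Machine M4 (2046 ops/s), Iris→Machine M3 (1681 ops/s), Ridgeline→Machine M2 (1371 ops/s), Harbor→Machine M7 (2126 ops/s) — total 2368+2046+1681+1371+2126 = 9592 ops/s.
Swapping Onyx↔Summit (Onyx→Machine M4 1423 ops/s, Summit→Machine M5 862 ops/s) loses 2129.
Checked against all permutations: 9592 ops/s is optimal.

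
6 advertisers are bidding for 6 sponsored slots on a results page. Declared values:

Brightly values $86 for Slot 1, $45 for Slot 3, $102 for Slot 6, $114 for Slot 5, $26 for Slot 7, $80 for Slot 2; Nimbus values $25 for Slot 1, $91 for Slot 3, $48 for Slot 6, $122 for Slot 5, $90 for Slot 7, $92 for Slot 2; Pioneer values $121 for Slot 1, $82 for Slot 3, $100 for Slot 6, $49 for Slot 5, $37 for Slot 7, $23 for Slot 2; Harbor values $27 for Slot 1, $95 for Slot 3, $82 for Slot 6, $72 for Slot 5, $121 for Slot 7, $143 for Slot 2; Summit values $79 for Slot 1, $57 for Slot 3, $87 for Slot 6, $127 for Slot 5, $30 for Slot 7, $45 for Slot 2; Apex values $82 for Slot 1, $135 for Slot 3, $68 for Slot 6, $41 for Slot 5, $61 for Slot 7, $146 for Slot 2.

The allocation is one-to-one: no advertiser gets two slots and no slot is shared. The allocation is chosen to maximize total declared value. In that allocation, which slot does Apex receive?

Optimal: Brightly→Slot 6 ($102), Nimbus→Slot 7 ($90), Pioneer→Slot 1 ($121), Harbor→Slot 2 ($143), Summit→Slot 5 ($127), Apex→Slot 3 ($135) — total 102+90+121+143+127+135 = $718.
Max-entry greedy (repeatedly take the single best remaining cell) gives $708, worse by 10.
Checked against all permutations: $718 is optimal.
Apex's own top slot is Slot 2 ($146), but forcing Apex→Slot 2 and reassigning the rest optimally gives only $708 — worse by 10.

Apex receives Slot 3.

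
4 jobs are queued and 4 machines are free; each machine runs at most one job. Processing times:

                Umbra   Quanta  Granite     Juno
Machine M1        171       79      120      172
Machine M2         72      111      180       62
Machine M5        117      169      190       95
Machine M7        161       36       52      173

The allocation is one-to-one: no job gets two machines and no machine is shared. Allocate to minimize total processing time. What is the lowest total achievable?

Minimum total: 298 min

Optimal: Umbra→Machine M2 (72 min), Quanta→Machine M1 (79 min), Granite→Machine M7 (52 min), Juno→Machine M5 (95 min) — total 72+79+52+95 = 298 min.
Min-entry greedy (repeatedly take the single cheapest remaining cell) gives 335 min, worse by 37.
Checked against all permutations: 298 min is optimal.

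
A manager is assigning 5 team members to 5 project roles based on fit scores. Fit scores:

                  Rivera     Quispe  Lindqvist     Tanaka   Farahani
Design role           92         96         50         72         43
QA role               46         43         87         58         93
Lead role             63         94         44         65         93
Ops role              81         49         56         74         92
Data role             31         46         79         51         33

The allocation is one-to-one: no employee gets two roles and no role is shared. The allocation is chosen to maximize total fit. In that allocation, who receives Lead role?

Quispe receives Lead role.

This is the linear assignment problem.
Optimal: Rivera→Design role (92 pts), Quispe→Lead role (94 pts), Lindqvist→Data role (79 pts), Tanaka→Ops role (74 pts), Farahani→QA role (93 pts) — total 92+94+79+74+93 = 432 pts.
Row-greedy (each employee in turn takes its best remaining role) gives 380 pts, worse by 52.
Quispe's own top role is Design role (96 pts), but forcing Quispe→Design role and reassigning the rest optimally gives only 414 pts — worse by 18.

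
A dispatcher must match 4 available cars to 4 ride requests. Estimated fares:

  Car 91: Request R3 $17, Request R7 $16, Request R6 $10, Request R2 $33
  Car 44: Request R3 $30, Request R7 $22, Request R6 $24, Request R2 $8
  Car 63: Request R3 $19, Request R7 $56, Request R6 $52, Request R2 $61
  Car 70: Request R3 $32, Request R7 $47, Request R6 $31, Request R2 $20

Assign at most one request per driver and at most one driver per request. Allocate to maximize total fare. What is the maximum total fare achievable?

Maximum total: $162

Optimal: Car 91→Request R2 ($33), Car 44→Request R3 ($30), Car 63→Request R6 ($52), Car 70→Request R7 ($47) — total 33+30+52+47 = $162.
Row-greedy (each driver in turn takes its best remaining request) gives $150, worse by 12.
Next-best assignment: Car 91→Request R2, Car 44→Request R3, Car 63→Request R7, Car 70→Request R6 = $150.
Swapping Car 70↔Car 91 (Car 70→Request R2 $20, Car 91→Request R7 $16) loses 44.
Checked against all permutations: $162 is optimal.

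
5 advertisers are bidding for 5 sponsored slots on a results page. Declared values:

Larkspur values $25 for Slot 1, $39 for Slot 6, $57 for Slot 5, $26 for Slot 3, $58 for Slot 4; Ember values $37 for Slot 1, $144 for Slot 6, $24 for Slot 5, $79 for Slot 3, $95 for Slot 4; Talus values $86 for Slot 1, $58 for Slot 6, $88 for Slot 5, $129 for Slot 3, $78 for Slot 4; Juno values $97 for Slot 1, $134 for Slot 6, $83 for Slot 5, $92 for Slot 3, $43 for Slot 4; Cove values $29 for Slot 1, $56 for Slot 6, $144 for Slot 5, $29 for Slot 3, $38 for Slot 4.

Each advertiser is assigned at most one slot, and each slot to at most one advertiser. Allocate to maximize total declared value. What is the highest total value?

Max total: $572

Optimal: Larkspur→Slot 4 ($58), Ember→Slot 6 ($144), Talus→Slot 3 ($129), Juno→Slot 1 ($97), Cove→Slot 5 ($144) — total 58+144+129+97+144 = $572.
Next-best assignment: Larkspur→Slot 1, Ember→Slot 4, Talus→Slot 3, Juno→Slot 6, Cove→Slot 5 = $527.
Swapping Larkspur↔Talus (Larkspur→Slot 3 $26, Talus→Slot 4 $78) loses 83.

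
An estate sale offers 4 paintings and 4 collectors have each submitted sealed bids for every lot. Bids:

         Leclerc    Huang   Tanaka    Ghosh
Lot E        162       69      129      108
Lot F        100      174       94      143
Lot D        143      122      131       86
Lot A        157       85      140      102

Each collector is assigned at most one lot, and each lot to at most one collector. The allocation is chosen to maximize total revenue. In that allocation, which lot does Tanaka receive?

Tanaka receives Lot D.

Optimal: Leclerc→Lot A ($157), Huang→Lot F ($174), Tanaka→Lot D ($131), Ghosh→Lot E ($108) — total 157+174+131+108 = $570.
Row-greedy (each collector in turn takes its best remaining lot) gives $562, worse by 8.
Checked against all permutations: $570 is optimal.
Tanaka's own top lot is Lot A ($140), but forcing Tanaka→Lot A and reassigning the rest optimally gives only $567 — worse by 3.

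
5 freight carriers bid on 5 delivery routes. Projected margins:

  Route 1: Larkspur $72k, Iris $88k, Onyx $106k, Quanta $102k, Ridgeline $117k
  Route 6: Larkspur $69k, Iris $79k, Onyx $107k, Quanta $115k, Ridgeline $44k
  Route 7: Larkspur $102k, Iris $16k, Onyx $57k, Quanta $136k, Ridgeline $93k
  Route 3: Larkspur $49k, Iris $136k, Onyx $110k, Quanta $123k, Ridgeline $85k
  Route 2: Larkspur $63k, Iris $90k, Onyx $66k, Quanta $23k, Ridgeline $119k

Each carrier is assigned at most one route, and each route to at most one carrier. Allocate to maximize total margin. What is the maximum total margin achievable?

Max total: $578k

Optimal: Larkspur→Route 7 ($102k), Iris→Route 3 ($136k), Onyx→Route 1 ($106k), Quanta→Route 6 ($115k), Ridgeline→Route 2 ($119k) — total 102+136+106+115+119 = $578k.
Next-best assignment: Larkspur→Route 1, Iris→Route 3, Onyx→Route 6, Quanta→Route 7, Ridgeline→Route 2 = $570k.
Swapping Larkspur↔Quanta (Larkspur→Route 6 $69k, Quanta→Route 7 $136k) loses 12.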